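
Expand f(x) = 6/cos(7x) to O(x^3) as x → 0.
6 + 147*x**2 + O(x**3)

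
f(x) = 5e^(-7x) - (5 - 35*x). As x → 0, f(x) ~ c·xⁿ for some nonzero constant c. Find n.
2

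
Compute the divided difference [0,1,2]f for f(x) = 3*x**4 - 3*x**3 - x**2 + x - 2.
11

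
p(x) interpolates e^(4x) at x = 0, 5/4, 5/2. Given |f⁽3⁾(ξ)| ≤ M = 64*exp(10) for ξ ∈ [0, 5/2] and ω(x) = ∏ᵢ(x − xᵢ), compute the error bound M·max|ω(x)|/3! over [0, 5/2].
125*sqrt(3)*exp(10)/27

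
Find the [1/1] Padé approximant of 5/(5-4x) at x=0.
1/(1 - 4*x/5)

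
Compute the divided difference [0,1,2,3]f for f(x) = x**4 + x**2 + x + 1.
6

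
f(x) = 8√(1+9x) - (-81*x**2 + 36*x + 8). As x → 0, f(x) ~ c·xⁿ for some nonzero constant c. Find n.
3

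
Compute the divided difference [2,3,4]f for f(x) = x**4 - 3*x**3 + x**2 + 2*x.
29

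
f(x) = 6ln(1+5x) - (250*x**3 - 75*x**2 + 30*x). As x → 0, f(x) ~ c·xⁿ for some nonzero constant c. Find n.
4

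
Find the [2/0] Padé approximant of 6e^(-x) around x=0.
3*x**2 - 6*x + 6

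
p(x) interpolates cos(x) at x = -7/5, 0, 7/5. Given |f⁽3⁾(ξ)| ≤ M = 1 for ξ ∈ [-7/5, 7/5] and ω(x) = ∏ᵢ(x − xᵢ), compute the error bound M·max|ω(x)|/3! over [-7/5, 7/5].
343*sqrt(3)/3375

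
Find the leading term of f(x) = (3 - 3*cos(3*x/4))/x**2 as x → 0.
27/32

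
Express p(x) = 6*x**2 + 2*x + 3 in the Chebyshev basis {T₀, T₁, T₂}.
(6)T₀ + (2)T₁ + (3)T₂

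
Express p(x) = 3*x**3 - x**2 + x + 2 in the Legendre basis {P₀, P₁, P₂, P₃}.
(5/3)P₀ + (14/5)P₁ + (-2/3)P₂ + (6/5)P₃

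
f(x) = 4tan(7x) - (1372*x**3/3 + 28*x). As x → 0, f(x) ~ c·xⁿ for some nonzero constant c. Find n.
5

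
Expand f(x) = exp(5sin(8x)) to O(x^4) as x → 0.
1 + 40*x + 800*x**2 + 10240*x**3 + O(x**4)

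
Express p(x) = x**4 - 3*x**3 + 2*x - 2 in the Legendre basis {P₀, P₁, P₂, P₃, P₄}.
(-9/5)P₀ + (1/5)P₁ + (4/7)P₂ + (-6/5)P₃ + (8/35)P₄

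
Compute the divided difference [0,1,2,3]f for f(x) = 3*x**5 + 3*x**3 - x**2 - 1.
78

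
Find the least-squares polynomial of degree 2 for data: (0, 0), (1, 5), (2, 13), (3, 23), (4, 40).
11/35 + (83/35)x + (13/7)x²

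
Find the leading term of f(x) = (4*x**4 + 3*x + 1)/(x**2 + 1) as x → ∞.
4*x**2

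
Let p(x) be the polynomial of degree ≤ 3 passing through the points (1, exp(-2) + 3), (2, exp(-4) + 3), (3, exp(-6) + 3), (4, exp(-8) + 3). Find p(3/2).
(-5*exp(2) + 1 + 15*exp(4) + 5*exp(6) + 48*exp(8))*exp(-8)/16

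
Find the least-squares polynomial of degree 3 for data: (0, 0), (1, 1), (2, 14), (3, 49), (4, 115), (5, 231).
-5/18 + (779/756)x + (-64/63)x² + (217/108)x³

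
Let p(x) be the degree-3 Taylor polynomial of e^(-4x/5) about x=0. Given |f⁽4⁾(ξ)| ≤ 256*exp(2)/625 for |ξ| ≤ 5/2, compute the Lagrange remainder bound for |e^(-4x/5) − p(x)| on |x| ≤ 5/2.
2*exp(2)/3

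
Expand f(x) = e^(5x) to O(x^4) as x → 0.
1 + 5*x + 25*x**2/2 + 125*x**3/6 + O(x**4)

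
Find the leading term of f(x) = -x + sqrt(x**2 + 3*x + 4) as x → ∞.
3/2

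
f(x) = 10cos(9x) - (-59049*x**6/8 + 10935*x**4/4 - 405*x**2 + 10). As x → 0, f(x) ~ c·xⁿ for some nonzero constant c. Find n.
8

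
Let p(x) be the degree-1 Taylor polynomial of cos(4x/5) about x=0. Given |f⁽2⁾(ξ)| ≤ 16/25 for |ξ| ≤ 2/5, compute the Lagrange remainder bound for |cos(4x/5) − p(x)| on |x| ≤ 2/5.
32/625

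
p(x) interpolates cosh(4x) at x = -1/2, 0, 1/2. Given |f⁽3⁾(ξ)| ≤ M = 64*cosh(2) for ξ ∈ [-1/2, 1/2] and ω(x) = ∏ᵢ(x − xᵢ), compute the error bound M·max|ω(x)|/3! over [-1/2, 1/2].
8*sqrt(3)*cosh(2)/27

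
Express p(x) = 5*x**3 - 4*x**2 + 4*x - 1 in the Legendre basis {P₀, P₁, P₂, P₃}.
(-7/3)P₀ + (7)P₁ + (-8/3)P₂ + (2)P₃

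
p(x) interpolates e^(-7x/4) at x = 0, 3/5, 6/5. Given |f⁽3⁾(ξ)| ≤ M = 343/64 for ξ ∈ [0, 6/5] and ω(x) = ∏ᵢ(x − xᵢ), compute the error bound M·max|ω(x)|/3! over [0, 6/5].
343*sqrt(3)/8000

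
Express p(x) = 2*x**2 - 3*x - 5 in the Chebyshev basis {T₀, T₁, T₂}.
(-4)T₀ + (-3)T₁ + T₂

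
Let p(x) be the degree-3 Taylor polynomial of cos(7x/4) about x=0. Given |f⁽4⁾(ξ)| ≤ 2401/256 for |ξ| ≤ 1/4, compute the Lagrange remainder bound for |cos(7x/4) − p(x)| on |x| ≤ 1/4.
2401/1572864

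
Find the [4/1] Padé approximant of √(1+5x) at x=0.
(375*x**4/128 - 25*x**3/8 + 45*x**2/8 + 6*x + 1)/(7*x/2 + 1)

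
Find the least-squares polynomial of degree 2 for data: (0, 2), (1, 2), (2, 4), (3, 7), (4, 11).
66/35 + (-19/70)x + (9/14)x²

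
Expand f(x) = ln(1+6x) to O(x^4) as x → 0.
6*x - 18*x**2 + 72*x**3 + O(x**4)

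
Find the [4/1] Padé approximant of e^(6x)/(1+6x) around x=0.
(318*x**4/5 + 168*x**3/5 + 18*x**2 + 88*x/15 + 1)/(88*x/15 + 1)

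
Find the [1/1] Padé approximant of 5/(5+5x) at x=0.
1/(x + 1)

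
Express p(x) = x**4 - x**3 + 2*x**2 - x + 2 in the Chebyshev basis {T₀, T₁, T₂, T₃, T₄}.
(27/8)T₀ + (-7/4)T₁ + (3/2)T₂ + (-1/4)T₃ + (1/8)T₄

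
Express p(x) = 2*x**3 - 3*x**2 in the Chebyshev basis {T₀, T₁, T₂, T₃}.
(-3/2)T₀ + (3/2)T₁ + (-3/2)T₂ + (1/2)T₃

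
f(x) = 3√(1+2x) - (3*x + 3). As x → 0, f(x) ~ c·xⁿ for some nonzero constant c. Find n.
2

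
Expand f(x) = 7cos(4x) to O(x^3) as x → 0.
7 - 56*x**2 + O(x**3)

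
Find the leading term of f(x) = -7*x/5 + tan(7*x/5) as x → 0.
343*x**3/375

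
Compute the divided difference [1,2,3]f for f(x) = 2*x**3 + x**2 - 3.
13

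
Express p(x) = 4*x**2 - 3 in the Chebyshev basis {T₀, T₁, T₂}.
-T₀ + (2)T₂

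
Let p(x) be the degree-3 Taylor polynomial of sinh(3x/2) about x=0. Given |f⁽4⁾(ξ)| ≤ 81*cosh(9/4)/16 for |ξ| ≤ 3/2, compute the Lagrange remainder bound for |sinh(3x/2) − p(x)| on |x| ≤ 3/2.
2187*cosh(9/4)/2048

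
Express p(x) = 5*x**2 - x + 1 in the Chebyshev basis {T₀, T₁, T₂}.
(7/2)T₀ - T₁ + (5/2)T₂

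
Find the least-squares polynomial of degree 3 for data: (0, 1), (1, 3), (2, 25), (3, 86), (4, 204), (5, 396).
15/14 + (-73/28)x + (37/28)x² + (3)x³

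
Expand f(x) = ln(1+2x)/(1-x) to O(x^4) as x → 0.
2*x + 8*x**3/3 + O(x**4)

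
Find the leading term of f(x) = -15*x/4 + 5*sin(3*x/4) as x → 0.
-45*x**3/128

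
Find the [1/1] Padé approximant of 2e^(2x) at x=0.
(2*x + 2)/(1 - x)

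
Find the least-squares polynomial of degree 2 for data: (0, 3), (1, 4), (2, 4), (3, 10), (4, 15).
16/5 - x + x²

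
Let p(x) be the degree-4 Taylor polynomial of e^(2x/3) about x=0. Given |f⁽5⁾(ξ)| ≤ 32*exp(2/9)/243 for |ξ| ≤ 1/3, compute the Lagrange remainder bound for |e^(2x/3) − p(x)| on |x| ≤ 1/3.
4*exp(2/9)/885735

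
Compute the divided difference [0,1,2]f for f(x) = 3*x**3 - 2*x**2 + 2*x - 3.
7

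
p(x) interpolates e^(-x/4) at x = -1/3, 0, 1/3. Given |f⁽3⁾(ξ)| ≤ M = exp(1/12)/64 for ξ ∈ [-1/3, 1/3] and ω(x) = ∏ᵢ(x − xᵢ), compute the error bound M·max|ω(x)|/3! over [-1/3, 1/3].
sqrt(3)*exp(1/12)/46656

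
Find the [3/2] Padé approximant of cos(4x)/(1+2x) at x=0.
(32*x**3/3 - 16*x**2/3 - 2*x + 1)/(1 - 4*x**2/3)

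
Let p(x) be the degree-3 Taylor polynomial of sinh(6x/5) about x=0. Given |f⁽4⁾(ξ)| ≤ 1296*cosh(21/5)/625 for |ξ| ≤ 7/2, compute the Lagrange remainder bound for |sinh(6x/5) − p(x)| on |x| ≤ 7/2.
64827*cosh(21/5)/5000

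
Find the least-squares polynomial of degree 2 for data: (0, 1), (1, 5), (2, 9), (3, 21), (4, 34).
46/35 + (27/35)x + (13/7)x²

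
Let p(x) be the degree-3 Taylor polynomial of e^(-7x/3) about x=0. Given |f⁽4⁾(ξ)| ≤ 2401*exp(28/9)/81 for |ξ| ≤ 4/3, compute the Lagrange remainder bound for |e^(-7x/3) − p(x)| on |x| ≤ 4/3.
76832*exp(28/9)/19683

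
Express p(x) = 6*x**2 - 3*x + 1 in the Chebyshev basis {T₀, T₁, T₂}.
(4)T₀ + (-3)T₁ + (3)T₂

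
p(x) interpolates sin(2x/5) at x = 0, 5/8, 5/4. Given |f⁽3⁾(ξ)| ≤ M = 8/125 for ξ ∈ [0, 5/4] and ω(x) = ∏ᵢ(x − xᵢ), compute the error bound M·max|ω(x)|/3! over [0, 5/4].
sqrt(3)/1728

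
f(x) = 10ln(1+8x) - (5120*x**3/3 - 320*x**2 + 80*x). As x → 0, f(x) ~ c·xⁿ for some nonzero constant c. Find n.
4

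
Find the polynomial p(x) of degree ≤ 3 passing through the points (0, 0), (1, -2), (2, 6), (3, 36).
2*x**3 - x**2 - 3*x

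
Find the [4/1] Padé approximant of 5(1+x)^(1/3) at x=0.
(5*x**4/243 - 8*x**3/81 + 2*x**2/3 + 16*x/3 + 5)/(11*x/15 + 1)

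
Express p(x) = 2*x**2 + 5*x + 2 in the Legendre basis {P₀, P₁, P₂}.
(8/3)P₀ + (5)P₁ + (4/3)P₂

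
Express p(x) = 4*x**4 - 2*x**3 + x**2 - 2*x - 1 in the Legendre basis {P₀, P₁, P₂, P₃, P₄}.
(2/15)P₀ + (-16/5)P₁ + (62/21)P₂ + (-4/5)P₃ + (32/35)P₄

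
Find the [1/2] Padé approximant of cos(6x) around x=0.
1/(18*x**2 + 1)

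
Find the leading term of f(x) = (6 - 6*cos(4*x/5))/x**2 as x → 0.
48/25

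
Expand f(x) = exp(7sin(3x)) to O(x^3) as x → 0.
1 + 21*x + 441*x**2/2 + O(x**3)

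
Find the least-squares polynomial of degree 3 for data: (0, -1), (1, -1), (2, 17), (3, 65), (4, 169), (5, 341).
-10/9 + (-59/54)x + (-23/18)x² + (82/27)x³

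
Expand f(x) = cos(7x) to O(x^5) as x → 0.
1 - 49*x**2/2 + 2401*x**4/24 + O(x**5)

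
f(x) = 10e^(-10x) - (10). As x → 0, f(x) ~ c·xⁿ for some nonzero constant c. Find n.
1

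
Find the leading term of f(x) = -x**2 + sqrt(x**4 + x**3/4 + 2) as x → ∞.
x/8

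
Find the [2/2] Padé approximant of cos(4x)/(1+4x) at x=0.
(-28*x**2/3 + 2*x/3 + 1)/(4*x**2/3 + 14*x/3 + 1)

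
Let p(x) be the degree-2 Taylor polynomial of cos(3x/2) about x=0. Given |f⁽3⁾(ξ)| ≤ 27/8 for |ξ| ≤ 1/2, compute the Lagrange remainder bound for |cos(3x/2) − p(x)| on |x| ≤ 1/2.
9/128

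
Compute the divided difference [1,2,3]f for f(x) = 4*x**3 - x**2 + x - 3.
23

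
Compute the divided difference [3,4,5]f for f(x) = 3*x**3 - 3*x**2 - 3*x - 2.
33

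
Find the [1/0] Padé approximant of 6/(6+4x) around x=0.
1 - 2*x/3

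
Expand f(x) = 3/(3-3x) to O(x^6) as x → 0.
1 + x + x**2 + x**3 + x**4 + x**5 + O(x**6)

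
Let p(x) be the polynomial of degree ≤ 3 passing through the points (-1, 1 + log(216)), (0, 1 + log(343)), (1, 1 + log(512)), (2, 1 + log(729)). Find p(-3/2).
1 + log(21233664*2**(3/8)*3**(11/16)*7**(7/16)/823543)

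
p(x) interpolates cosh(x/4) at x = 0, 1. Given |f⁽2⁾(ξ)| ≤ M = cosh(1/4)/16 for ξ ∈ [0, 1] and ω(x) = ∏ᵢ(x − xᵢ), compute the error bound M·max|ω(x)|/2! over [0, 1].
cosh(1/4)/128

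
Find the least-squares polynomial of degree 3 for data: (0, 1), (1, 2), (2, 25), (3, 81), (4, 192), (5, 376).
29/42 + (-239/252)x + (1/3)x² + (107/36)x³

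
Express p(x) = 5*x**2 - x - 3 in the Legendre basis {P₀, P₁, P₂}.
(-4/3)P₀ - P₁ + (10/3)P₂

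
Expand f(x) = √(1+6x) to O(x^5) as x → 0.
1 + 3*x - 9*x**2/2 + 27*x**3/2 - 405*x**4/8 + O(x**5)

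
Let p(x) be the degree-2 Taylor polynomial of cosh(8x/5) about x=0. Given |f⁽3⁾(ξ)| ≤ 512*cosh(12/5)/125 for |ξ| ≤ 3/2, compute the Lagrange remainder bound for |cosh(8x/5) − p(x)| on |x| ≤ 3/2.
288*cosh(12/5)/125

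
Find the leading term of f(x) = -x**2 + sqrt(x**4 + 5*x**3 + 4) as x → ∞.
5*x/2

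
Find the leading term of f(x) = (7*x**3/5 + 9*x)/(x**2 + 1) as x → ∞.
7*x/5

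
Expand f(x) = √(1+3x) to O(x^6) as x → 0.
1 + 3*x/2 - 9*x**2/8 + 27*x**3/16 - 405*x**4/128 + 1701*x**5/256 + O(x**6)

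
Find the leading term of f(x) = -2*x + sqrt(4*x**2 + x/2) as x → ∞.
1/8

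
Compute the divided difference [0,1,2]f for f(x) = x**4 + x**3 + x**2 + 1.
11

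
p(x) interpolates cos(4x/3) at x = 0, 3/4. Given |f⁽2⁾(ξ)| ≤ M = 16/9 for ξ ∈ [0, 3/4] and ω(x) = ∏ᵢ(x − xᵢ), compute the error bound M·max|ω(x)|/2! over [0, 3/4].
1/8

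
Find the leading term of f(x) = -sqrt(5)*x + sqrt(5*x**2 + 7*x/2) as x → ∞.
7*sqrt(5)/20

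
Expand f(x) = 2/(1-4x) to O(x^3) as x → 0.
2 + 8*x + 32*x**2 + O(x**3)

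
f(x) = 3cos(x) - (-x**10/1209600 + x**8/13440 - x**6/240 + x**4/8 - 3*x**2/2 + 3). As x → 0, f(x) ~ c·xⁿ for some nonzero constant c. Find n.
12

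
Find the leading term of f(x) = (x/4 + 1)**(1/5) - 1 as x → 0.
x/20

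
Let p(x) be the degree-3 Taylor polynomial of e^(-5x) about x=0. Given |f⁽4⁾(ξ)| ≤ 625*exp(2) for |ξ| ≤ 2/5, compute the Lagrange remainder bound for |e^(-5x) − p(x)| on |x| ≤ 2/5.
2*exp(2)/3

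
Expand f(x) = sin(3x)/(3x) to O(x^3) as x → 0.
1 - 3*x**2/2 + O(x**3)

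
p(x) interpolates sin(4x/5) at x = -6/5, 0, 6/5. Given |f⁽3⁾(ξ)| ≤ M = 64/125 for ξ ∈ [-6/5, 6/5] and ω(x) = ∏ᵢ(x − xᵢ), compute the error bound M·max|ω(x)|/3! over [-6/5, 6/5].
512*sqrt(3)/15625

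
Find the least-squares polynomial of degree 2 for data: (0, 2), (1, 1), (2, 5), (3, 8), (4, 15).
61/35 + (-69/70)x + (15/14)x²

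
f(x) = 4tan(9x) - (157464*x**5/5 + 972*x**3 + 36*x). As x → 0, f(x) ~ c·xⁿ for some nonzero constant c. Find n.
7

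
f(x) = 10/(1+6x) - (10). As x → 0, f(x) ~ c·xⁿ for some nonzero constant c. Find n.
1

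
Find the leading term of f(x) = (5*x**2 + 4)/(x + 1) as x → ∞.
5*x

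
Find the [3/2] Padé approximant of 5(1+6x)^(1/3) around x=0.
(56*x**3/3 + 84*x**2 + 42*x + 5)/(8*x**2 + 32*x/5 + 1)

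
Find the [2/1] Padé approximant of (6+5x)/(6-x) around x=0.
(5*x/6 + 1)/(1 - x/6)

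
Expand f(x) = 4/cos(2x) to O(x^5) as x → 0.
4 + 8*x**2 + 40*x**4/3 + O(x**5)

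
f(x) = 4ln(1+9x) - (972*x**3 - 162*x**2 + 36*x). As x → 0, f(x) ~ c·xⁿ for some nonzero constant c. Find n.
4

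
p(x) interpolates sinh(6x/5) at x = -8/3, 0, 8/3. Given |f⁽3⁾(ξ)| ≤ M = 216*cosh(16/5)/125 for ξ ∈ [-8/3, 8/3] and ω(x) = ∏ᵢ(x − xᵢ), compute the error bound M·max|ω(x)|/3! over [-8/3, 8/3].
4096*sqrt(3)*cosh(16/5)/3375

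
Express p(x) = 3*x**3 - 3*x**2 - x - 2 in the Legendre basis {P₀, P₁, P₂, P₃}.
(-3)P₀ + (4/5)P₁ + (-2)P₂ + (6/5)P₃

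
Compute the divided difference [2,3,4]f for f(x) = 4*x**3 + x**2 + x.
37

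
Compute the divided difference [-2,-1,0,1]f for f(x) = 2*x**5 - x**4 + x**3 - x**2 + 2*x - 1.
13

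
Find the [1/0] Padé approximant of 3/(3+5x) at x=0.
1 - 5*x/3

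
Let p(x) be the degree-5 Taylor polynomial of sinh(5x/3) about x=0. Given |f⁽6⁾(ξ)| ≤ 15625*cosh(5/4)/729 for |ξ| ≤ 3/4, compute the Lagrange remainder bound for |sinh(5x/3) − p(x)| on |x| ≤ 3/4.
3125*cosh(5/4)/589824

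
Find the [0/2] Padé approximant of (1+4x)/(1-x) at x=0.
1/(20*x**2 - 5*x + 1)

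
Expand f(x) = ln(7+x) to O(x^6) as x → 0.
log(7) + x/7 - x**2/98 + x**3/1029 - x**4/9604 + x**5/84035 + O(x**6)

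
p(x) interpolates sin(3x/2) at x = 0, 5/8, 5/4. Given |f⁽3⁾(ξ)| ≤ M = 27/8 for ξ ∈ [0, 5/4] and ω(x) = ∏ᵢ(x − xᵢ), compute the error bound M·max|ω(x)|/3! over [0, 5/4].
125*sqrt(3)/4096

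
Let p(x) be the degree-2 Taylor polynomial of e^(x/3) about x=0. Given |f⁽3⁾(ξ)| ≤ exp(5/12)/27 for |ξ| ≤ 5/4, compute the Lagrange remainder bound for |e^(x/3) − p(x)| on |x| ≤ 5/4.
125*exp(5/12)/10368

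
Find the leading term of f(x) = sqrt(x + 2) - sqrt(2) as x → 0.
sqrt(2)*x/4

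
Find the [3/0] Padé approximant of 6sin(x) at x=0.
x*(6 - x**2)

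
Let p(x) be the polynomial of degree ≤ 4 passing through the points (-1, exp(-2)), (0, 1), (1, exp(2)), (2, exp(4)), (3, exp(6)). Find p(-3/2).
(315 + (-180*exp(4) - 420 + 378*exp(2) + 35*exp(6))*exp(2))*exp(-2)/128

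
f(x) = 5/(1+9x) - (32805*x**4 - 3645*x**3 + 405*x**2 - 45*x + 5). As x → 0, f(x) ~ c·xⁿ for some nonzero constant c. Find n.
5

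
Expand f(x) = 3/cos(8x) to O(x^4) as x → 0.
3 + 96*x**2 + O(x**4)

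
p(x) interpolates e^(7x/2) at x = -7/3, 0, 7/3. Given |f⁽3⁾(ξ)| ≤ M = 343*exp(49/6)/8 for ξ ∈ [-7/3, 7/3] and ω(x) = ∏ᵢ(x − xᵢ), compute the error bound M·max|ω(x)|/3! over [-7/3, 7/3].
117649*sqrt(3)*exp(49/6)/5832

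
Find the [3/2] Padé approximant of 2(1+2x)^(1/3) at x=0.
(112*x**3/405 + 56*x**2/15 + 28*x/5 + 2)/(8*x**2/9 + 32*x/15 + 1)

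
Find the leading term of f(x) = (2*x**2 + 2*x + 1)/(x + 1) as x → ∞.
2*x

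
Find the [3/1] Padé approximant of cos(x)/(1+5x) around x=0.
(x**3/120 - 295*x**2/588 + x/2940 + 1)/(14701*x/2940 + 1)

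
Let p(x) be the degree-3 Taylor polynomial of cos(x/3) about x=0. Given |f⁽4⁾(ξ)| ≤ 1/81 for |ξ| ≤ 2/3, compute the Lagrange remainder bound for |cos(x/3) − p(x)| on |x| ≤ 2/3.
2/19683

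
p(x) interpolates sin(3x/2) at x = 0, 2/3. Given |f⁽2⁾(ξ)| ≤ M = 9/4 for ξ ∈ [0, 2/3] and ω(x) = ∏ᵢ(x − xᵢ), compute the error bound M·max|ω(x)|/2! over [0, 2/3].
1/8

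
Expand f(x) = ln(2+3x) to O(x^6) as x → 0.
log(2) + 3*x/2 - 9*x**2/8 + 9*x**3/8 - 81*x**4/64 + 243*x**5/160 + O(x**6)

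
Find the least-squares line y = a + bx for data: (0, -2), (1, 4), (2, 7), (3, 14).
a = -19/10, b = 51/10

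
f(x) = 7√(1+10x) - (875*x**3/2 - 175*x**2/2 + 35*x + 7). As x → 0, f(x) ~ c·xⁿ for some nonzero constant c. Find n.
4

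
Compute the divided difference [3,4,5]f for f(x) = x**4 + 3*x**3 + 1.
133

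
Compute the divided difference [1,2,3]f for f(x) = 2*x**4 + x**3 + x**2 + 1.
57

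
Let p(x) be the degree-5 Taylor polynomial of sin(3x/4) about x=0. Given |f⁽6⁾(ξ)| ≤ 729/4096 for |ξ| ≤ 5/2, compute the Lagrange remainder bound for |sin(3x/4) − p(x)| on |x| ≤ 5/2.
253125/4194304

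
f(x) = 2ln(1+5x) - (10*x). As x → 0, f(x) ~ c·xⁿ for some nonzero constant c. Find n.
2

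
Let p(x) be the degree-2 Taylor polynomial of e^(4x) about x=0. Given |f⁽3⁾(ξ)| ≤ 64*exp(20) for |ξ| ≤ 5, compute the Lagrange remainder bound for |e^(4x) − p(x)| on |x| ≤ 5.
4000*exp(20)/3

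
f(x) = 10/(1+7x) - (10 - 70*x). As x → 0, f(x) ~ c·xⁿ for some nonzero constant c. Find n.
2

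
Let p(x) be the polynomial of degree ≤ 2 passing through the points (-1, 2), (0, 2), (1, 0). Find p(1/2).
5/4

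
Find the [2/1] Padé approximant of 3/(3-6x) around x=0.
1/(1 - 2*x)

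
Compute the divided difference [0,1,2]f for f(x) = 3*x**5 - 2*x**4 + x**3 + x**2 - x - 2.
35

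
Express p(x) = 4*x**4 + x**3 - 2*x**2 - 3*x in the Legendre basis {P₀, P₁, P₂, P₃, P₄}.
(2/15)P₀ + (-12/5)P₁ + (20/21)P₂ + (2/5)P₃ + (32/35)P₄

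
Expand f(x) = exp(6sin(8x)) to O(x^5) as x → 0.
1 + 48*x + 1152*x**2 + 17920*x**3 + 196608*x**4 + O(x**5)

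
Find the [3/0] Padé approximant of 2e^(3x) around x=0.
9*x**3 + 9*x**2 + 6*x + 2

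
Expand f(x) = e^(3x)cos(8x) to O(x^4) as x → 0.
1 + 3*x - 55*x**2/2 - 183*x**3/2 + O(x**4)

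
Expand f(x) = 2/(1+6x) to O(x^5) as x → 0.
2 - 12*x + 72*x**2 - 432*x**3 + 2592*x**4 + O(x**5)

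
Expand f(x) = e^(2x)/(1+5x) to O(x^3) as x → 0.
1 - 3*x + 17*x**2 + O(x**3)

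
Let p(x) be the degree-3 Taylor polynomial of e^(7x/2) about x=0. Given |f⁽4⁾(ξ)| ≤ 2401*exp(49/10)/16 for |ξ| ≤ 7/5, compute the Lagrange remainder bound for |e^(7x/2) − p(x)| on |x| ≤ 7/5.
5764801*exp(49/10)/240000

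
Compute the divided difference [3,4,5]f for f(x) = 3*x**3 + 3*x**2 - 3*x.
39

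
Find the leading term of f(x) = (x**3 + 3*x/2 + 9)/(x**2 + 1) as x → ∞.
x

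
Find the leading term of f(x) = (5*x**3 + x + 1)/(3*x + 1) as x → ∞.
5*x**2/3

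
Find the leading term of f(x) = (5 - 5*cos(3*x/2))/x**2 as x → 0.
45/8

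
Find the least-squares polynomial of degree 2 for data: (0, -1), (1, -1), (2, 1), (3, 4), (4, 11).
-6/7 + (-97/70)x + (15/14)x²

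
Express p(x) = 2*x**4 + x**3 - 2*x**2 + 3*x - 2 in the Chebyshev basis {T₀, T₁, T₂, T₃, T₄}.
(-9/4)T₀ + (15/4)T₁ + (1/4)T₃ + (1/4)T₄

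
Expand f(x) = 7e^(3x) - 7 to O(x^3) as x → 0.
21*x + 63*x**2/2 + O(x**3)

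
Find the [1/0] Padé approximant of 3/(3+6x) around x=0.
1 - 2*x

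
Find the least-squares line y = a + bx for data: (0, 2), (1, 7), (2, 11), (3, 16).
a = 21/10, b = 23/5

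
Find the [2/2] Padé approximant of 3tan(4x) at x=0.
12*x/(1 - 16*x**2/3)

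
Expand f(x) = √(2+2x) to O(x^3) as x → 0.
sqrt(2) + sqrt(2)*x/2 - sqrt(2)*x**2/8 + O(x**3)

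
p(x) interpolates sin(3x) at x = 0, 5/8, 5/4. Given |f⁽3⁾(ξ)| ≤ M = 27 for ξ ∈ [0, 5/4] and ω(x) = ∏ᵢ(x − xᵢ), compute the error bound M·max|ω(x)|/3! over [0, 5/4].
125*sqrt(3)/512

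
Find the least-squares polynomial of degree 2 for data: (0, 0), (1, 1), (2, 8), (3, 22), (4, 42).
1/35 + (-33/14)x + (45/14)x²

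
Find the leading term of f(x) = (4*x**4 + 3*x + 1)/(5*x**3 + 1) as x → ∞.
4*x/5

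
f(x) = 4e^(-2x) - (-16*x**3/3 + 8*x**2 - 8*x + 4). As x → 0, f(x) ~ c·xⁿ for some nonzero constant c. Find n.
4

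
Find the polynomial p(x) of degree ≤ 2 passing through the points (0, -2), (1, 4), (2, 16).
3*x**2 + 3*x - 2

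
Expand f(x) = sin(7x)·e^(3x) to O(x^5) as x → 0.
7*x + 21*x**2 - 77*x**3/3 - 140*x**4 + O(x**5)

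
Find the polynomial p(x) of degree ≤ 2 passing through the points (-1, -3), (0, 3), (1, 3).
-3*x**2 + 3*x + 3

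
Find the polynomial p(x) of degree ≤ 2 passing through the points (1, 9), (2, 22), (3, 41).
3*x**2 + 4*x + 2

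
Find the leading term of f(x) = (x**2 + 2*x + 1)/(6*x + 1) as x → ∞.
x/6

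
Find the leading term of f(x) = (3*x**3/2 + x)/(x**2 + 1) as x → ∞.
3*x/2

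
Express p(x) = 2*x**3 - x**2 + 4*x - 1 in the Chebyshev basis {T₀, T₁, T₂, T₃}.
(-3/2)T₀ + (11/2)T₁ + (-1/2)T₂ + (1/2)T₃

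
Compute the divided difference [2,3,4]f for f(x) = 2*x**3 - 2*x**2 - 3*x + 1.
16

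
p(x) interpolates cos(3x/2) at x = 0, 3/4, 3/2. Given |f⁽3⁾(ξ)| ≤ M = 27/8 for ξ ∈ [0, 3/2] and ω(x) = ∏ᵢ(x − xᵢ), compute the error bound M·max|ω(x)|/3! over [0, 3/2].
27*sqrt(3)/512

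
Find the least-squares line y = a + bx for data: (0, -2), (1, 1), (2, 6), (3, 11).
a = -13/5, b = 22/5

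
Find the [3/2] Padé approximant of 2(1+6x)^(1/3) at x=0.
(112*x**3/15 + 168*x**2/5 + 84*x/5 + 2)/(8*x**2 + 32*x/5 + 1)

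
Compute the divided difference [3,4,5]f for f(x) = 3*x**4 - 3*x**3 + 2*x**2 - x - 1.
257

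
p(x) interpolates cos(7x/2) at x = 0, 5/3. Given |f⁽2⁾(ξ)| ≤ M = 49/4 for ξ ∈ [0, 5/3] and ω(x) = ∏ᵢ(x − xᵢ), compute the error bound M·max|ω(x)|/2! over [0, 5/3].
1225/288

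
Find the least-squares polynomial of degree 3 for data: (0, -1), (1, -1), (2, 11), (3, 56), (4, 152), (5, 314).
-11/14 + (-51/28)x + (-57/28)x² + (3)x³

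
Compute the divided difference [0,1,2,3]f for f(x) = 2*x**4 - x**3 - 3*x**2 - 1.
11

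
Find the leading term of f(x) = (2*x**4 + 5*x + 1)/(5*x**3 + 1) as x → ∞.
2*x/5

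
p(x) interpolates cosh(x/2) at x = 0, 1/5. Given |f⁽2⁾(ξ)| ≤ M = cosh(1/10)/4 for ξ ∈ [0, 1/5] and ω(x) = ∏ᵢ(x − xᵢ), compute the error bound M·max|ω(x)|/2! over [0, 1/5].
cosh(1/10)/800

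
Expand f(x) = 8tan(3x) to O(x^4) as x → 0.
24*x + 72*x**3 + O(x**4)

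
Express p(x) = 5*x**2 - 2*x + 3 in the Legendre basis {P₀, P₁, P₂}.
(14/3)P₀ + (-2)P₁ + (10/3)P₂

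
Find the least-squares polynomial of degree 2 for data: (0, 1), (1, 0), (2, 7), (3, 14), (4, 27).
3/5 + (-7/5)x + (2)x²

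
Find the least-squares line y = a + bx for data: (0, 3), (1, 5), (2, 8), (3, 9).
a = 31/10, b = 21/10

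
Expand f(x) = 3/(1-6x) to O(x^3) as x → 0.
3 + 18*x + 108*x**2 + O(x**3)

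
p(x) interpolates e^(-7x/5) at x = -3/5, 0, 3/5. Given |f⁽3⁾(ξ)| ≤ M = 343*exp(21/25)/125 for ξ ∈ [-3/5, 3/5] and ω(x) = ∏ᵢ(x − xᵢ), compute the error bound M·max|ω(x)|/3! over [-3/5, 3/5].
343*sqrt(3)*exp(21/25)/15625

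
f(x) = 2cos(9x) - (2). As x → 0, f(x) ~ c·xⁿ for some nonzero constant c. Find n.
2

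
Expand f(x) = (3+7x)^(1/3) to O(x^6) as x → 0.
3**(1/3) + 7*3**(1/3)*x/9 - 49*3**(1/3)*x**2/81 + 1715*3**(1/3)*x**3/2187 - 24010*3**(1/3)*x**4/19683 + 369754*3**(1/3)*x**5/177147 + O(x**6)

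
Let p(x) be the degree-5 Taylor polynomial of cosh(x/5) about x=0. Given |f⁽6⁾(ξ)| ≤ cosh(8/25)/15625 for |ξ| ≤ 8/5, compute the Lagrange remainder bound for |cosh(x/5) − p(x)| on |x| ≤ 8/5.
16384*cosh(8/25)/10986328125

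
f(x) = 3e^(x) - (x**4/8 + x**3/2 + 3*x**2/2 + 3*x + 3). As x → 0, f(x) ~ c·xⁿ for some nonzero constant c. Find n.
5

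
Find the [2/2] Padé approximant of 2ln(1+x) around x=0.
x*(x + 2)/(x**2/6 + x + 1)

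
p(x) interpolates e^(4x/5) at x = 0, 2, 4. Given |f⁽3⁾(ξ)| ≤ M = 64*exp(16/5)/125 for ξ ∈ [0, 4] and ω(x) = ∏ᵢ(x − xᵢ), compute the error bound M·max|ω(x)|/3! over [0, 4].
512*sqrt(3)*exp(16/5)/3375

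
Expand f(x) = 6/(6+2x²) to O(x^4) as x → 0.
1 - x**2/3 + O(x**4)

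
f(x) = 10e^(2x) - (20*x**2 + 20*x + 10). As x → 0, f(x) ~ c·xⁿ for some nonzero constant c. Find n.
3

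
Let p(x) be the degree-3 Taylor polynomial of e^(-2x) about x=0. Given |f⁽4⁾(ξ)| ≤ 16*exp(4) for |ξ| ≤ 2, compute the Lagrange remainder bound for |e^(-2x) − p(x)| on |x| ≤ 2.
32*exp(4)/3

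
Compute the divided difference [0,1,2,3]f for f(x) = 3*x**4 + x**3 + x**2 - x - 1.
19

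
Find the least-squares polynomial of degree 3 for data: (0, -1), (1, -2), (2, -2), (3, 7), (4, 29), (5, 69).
-55/63 + (-178/189)x + (-379/252)x² + (97/108)x³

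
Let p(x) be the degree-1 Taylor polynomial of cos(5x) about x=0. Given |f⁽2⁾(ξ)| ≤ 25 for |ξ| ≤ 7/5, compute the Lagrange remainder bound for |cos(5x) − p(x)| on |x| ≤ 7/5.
49/2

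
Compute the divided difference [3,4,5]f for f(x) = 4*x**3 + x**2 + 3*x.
49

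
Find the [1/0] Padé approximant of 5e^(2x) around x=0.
10*x + 5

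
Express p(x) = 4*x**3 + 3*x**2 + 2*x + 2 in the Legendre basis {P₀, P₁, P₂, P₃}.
(3)P₀ + (22/5)P₁ + (2)P₂ + (8/5)P₃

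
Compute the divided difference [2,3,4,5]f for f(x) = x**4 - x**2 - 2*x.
14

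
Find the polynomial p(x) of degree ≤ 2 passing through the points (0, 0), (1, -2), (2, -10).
-3*x**2 + x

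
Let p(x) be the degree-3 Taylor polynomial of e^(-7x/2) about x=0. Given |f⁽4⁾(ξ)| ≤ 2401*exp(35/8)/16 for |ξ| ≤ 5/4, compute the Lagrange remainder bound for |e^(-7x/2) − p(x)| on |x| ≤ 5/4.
1500625*exp(35/8)/98304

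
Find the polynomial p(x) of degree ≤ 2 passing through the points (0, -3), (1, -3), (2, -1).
x**2 - x - 3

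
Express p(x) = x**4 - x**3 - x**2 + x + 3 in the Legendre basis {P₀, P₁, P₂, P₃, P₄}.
(43/15)P₀ + (2/5)P₁ + (-2/21)P₂ + (-2/5)P₃ + (8/35)P₄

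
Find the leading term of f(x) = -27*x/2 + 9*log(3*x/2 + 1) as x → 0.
-81*x**2/8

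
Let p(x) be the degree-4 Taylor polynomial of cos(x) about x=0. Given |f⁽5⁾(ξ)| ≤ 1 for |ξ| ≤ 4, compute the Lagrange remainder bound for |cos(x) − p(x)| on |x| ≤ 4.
128/15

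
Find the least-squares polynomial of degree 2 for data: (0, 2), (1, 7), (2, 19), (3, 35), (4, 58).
67/35 + (18/7)x + (20/7)x²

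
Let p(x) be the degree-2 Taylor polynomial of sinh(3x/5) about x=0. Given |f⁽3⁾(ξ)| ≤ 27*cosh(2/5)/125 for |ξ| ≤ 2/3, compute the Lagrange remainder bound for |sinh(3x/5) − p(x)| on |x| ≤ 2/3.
4*cosh(2/5)/375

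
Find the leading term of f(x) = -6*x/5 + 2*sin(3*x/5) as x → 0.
-9*x**3/125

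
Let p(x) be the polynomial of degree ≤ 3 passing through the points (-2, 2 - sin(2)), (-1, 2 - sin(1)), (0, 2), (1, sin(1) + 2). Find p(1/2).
-sin(2)/16 + 5*sin(1)/8 + 2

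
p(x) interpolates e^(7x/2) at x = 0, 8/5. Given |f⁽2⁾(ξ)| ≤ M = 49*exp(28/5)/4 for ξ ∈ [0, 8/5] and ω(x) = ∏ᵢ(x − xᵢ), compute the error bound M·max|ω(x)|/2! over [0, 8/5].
98*exp(28/5)/25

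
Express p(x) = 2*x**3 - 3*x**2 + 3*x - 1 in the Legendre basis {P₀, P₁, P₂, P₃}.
(-2)P₀ + (21/5)P₁ + (-2)P₂ + (4/5)P₃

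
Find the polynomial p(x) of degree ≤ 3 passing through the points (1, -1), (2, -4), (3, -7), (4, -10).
2 - 3*x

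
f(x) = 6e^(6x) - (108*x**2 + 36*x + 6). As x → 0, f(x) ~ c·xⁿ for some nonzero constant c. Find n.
3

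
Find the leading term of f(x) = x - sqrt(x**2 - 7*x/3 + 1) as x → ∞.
7/6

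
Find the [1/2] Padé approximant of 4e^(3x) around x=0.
(4*x + 4)/(3*x**2/2 - 2*x + 1)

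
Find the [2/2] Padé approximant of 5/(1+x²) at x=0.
5/(x**2 + 1)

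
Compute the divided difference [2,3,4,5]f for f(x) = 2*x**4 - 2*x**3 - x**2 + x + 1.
26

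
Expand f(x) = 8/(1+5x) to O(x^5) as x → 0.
8 - 40*x + 200*x**2 - 1000*x**3 + 5000*x**4 + O(x**5)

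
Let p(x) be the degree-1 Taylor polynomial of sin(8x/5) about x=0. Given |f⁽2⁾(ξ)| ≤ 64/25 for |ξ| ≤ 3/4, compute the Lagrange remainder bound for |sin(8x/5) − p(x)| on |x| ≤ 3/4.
18/25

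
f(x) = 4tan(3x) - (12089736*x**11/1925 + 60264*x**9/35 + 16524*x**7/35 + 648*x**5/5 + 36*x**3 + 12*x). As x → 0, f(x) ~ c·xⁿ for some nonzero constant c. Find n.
13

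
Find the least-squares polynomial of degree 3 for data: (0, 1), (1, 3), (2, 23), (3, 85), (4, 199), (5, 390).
68/63 + (-487/189)x + (257/252)x² + (325/108)x³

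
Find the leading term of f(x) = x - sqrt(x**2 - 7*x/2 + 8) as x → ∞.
7/4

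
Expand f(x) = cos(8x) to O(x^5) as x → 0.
1 - 32*x**2 + 512*x**4/3 + O(x**5)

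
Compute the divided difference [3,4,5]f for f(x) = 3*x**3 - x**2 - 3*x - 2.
35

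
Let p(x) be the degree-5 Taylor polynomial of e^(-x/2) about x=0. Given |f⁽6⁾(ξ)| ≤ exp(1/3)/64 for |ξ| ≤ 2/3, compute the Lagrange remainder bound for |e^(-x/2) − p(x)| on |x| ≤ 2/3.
exp(1/3)/524880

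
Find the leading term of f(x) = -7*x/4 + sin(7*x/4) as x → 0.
-343*x**3/384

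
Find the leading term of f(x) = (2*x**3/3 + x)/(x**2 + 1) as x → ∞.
2*x/3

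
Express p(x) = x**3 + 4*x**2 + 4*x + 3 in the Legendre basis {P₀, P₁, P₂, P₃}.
(13/3)P₀ + (23/5)P₁ + (8/3)P₂ + (2/5)P₃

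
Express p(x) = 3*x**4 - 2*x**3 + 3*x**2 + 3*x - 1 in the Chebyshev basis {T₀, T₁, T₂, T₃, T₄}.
(13/8)T₀ + (3/2)T₁ + (3)T₂ + (-1/2)T₃ + (3/8)T₄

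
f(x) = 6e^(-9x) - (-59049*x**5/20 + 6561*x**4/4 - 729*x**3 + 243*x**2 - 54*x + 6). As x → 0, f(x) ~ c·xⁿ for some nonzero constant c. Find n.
6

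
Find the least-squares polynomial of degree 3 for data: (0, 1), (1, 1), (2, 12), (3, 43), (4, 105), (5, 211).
6/7 + (-13/21)x + (-9/14)x² + (11/6)x³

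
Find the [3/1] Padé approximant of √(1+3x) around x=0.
(-27*x**3/64 + 27*x**2/16 + 27*x/8 + 1)/(15*x/8 + 1)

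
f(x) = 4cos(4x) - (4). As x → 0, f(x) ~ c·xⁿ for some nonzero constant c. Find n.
2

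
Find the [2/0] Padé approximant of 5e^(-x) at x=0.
5*x**2/2 - 5*x + 5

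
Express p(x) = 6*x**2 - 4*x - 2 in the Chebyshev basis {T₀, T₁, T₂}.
T₀ + (-4)T₁ + (3)T₂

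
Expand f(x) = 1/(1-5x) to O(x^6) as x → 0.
1 + 5*x + 25*x**2 + 125*x**3 + 625*x**4 + 3125*x**5 + O(x**6)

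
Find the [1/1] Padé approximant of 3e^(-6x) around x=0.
(3 - 9*x)/(3*x + 1)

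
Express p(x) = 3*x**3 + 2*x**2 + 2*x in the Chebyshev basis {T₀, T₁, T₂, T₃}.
T₀ + (17/4)T₁ + T₂ + (3/4)T₃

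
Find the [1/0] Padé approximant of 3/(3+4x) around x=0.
1 - 4*x/3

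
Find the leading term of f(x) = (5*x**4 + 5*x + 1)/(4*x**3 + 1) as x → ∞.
5*x/4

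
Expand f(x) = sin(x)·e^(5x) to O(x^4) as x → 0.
x + 5*x**2 + 37*x**3/3 + O(x**4)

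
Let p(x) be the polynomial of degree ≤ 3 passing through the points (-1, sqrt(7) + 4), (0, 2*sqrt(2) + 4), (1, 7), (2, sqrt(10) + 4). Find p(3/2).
-5*sqrt(2)/8 + sqrt(7)/16 + 5*sqrt(10)/16 + 109/16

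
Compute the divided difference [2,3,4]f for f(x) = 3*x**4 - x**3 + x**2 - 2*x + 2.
157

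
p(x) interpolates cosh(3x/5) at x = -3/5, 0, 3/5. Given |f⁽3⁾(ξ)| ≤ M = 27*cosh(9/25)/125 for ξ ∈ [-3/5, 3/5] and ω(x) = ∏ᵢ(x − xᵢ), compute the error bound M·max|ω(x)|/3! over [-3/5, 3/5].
27*sqrt(3)*cosh(9/25)/15625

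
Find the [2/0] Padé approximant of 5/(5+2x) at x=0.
4*x**2/25 - 2*x/5 + 1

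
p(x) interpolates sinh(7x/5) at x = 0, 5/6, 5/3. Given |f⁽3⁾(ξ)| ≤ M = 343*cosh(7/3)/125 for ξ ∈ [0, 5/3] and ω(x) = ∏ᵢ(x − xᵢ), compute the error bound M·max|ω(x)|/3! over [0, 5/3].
343*sqrt(3)*cosh(7/3)/5832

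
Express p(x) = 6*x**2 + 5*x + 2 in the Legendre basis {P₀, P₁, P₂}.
(4)P₀ + (5)P₁ + (4)P₂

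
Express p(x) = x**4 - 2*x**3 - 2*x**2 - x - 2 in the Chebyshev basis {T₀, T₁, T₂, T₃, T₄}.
(-21/8)T₀ + (-5/2)T₁ + (-1/2)T₂ + (-1/2)T₃ + (1/8)T₄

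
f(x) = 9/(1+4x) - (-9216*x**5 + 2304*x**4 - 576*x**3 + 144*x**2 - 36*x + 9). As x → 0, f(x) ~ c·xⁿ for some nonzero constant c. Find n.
6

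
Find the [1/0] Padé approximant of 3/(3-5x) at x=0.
5*x/3 + 1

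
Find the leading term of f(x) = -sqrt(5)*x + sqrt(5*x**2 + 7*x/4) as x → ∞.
7*sqrt(5)/40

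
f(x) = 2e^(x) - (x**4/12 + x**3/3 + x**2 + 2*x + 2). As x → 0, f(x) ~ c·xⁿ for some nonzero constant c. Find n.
5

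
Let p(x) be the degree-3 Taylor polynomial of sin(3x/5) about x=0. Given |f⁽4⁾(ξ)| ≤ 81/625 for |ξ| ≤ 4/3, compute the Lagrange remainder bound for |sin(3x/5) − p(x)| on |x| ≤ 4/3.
32/1875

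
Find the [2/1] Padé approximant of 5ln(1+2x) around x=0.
10*x*(x + 3)/(3*(4*x/3 + 1))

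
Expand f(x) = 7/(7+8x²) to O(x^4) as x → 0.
1 - 8*x**2/7 + O(x**4)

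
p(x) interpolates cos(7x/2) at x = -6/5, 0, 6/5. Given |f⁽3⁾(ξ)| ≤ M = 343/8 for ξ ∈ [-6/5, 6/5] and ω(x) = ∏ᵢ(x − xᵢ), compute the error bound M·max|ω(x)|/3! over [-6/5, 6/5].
343*sqrt(3)/125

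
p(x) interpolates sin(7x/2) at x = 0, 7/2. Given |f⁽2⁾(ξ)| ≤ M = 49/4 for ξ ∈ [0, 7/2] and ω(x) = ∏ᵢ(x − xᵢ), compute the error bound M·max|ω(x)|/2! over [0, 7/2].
2401/128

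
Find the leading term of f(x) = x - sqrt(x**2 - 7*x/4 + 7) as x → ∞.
7/8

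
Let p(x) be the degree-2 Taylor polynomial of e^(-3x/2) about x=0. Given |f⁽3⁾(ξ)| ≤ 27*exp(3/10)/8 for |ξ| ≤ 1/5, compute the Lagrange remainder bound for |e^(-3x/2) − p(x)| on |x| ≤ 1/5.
9*exp(3/10)/2000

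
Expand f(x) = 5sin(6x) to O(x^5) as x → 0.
30*x - 180*x**3 + O(x**5)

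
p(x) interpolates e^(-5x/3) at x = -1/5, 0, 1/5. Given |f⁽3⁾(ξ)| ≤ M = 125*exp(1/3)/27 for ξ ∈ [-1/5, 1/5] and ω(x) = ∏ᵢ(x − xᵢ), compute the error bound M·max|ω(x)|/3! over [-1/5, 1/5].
sqrt(3)*exp(1/3)/729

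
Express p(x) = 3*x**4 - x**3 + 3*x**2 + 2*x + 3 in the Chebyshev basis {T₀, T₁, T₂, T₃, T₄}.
(45/8)T₀ + (5/4)T₁ + (3)T₂ + (-1/4)T₃ + (3/8)T₄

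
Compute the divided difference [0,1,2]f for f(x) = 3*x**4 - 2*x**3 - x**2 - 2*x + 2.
14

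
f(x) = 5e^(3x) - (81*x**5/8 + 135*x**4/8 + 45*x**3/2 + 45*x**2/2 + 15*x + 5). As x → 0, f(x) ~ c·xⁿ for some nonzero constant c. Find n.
6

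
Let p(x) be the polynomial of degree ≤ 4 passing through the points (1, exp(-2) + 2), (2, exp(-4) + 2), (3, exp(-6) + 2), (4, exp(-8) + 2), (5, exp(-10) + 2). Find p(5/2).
(-5*exp(8) - 20*exp(2) + 3 + 90*exp(4) + 60*exp(6) + 256*exp(10))*exp(-10)/128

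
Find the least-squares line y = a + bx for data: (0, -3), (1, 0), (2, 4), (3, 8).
a = -33/10, b = 37/10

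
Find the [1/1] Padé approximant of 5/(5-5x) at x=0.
1/(1 - x)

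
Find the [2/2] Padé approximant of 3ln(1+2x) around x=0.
6*x*(x + 1)/(2*x**2/3 + 2*x + 1)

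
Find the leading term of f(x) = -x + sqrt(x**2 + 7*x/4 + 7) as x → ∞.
7/8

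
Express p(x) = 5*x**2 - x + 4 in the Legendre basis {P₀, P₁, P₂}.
(17/3)P₀ - P₁ + (10/3)P₂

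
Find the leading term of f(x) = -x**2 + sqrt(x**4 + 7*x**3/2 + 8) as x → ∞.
7*x/4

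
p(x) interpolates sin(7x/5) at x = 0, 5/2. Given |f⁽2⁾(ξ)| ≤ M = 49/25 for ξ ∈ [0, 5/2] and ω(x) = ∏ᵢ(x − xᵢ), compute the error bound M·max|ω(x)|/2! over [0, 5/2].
49/32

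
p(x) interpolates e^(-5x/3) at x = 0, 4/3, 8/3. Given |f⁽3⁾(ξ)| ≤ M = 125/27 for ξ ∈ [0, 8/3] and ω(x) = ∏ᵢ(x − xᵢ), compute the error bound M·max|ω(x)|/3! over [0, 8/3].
8000*sqrt(3)/19683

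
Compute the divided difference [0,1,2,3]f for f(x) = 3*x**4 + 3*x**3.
21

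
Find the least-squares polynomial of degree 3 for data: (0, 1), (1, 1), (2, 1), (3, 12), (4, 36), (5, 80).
151/126 + (-127/756)x + (-433/252)x² + (53/54)x³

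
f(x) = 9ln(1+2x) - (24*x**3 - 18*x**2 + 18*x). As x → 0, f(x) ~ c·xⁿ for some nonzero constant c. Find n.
4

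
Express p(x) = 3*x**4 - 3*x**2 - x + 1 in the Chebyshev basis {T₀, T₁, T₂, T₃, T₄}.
(5/8)T₀ - T₁ + (3/8)T₄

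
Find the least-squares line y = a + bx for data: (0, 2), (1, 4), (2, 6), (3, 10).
a = 8/5, b = 13/5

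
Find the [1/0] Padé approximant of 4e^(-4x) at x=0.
4 - 16*x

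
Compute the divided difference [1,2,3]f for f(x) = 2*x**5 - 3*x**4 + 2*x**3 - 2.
117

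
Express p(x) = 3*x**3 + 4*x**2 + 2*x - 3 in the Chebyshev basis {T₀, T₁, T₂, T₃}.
-T₀ + (17/4)T₁ + (2)T₂ + (3/4)T₃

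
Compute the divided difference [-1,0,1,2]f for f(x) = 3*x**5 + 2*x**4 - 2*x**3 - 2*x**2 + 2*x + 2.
17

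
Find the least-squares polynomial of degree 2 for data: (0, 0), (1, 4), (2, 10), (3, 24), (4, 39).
3/35 + (43/35)x + (15/7)x²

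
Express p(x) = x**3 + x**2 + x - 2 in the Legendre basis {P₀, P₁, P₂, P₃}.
(-5/3)P₀ + (8/5)P₁ + (2/3)P₂ + (2/5)P₃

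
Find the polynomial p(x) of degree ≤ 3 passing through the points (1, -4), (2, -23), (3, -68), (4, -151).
-2*x**3 - x**2 - 2*x + 1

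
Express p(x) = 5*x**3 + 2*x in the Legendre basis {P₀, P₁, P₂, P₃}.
(5)P₁ + (2)P₃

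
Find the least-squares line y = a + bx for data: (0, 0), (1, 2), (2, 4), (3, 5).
a = 1/5, b = 17/10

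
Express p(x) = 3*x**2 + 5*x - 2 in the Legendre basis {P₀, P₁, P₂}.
-P₀ + (5)P₁ + (2)P₂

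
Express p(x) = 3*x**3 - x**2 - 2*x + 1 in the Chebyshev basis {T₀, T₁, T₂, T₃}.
(1/2)T₀ + (1/4)T₁ + (-1/2)T₂ + (3/4)T₃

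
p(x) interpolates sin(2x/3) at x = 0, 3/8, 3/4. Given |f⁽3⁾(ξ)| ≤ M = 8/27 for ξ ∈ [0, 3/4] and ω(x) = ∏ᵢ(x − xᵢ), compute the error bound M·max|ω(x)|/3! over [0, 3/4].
sqrt(3)/1728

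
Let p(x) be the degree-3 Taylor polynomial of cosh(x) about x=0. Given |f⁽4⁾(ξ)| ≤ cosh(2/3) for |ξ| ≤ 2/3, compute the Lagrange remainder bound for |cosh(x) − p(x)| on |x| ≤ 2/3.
2*cosh(2/3)/243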